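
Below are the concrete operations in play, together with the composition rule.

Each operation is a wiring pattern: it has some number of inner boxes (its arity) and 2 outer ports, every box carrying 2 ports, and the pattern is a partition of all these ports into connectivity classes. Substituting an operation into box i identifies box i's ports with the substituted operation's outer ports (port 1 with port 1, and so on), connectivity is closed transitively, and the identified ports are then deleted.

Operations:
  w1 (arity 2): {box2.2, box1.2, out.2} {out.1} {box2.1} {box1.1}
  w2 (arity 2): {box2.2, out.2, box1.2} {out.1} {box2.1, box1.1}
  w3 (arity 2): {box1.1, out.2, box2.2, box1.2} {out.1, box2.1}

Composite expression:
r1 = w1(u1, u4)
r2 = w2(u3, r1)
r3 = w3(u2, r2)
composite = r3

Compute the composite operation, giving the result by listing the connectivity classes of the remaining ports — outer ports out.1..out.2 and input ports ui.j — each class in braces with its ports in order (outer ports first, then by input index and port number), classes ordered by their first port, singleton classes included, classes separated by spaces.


Reachability decides: close wires over w3-identified ports.
after w1, the pattern on (u1, u4) reads {out.1} {out.2, u1.2, u4.2} {u1.1} {u4.1} (out.j = its outer ports)
after w2, the pattern on (u3, u1, u4) reads {out.1} {out.2, u1.2, u3.2, u4.2} {u1.1} {u3.1} {u4.1} (out.j = its outer ports)
after w3, the pattern on (u2, u3, u1, u4) reads {out.1} {out.2, u1.2, u2.1, u2.2, u3.2, u4.2} {u1.1} {u3.1} {u4.1} (out.j = its outer ports)

{out.1} {out.2, u1.2, u2.1, u2.2, u3.2, u4.2} {u1.1} {u3.1} {u4.1}


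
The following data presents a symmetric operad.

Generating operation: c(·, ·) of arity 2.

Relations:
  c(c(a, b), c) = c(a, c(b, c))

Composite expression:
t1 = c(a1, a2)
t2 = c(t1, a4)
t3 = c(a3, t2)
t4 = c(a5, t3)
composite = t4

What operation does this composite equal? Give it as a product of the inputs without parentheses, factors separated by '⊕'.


a5 ⊕ a3 ⊕ a1 ⊕ a2 ⊕ a4


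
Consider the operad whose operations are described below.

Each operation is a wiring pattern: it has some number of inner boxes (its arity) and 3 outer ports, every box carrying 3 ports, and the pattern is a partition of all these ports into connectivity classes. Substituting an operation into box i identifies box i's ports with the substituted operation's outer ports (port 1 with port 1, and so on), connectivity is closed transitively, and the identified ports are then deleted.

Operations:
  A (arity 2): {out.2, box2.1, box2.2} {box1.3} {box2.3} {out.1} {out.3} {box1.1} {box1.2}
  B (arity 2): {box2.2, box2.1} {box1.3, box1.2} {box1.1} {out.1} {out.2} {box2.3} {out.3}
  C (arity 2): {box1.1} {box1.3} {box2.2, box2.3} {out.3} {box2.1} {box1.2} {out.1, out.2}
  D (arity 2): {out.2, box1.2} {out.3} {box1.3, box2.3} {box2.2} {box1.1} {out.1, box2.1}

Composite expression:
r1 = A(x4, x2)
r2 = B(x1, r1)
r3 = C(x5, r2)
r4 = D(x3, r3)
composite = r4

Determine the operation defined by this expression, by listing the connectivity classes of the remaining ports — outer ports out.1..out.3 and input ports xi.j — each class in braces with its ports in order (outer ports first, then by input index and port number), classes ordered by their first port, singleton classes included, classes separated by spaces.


{out.1} {out.2, x3.2} {out.3} {x1.1} {x1.2, x1.3} {x2.1, x2.2} {x2.3} {x3.1} {x3.3} {x4.1} {x4.2} {x4.3} {x5.1} {x5.2} {x5.3}

Two ports join when wires chain via D-identified ports.
after A, the pattern on (x4, x2) reads {out.1} {out.2, x2.1, x2.2} {out.3} {x2.3} {x4.1} {x4.2} {x4.3} (out.j = its outer ports)
after B, the pattern on (x1, x4, x2) reads {out.1} {out.2} {out.3} {x1.1} {x1.2, x1.3} {x2.1, x2.2} {x2.3} {x4.1} {x4.2} {x4.3} (out.j = its outer ports)
after C, the pattern on (x5, x1, x4, x2) reads {out.1, out.2} {out.3} {x1.1} {x1.2, x1.3} {x2.1, x2.2} {x2.3} {x4.1} {x4.2} {x4.3} {x5.1} {x5.2} {x5.3} (out.j = its outer ports)
after D, the pattern on (x3, x5, x1, x4, x2) reads {out.1} {out.2, x3.2} {out.3} {x1.1} {x1.2, x1.3} {x2.1, x2.2} {x2.3} {x3.1} {x3.3} {x4.1} {x4.2} {x4.3} {x5.1} {x5.2} {x5.3} (out.j = its outer ports)


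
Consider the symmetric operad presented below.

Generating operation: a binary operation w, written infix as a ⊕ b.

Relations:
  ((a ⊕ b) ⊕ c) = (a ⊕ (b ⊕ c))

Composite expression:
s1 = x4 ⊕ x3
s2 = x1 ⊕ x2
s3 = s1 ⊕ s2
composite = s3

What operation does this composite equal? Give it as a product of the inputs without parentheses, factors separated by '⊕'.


x4 ⊕ x3 ⊕ x1 ⊕ x2

Key point: w is associative — brackets drop, the x-order remains.
(x4 ⊕ x3) reduces to x4 ⊕ x3
(x1 ⊕ x2) reduces to x1 ⊕ x2
((x4 ⊕ x3) ⊕ (x1 ⊕ x2)) reduces to x4 ⊕ x3 ⊕ x1 ⊕ x2


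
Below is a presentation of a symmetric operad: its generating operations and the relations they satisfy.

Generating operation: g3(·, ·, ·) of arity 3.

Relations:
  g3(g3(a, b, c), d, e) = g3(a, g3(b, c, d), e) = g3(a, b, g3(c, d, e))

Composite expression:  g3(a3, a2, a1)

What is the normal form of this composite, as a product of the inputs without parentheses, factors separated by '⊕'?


a3 ⊕ a2 ⊕ a1

All parenthesizations of g3 agree; list the a-inputs left to right.
g3(a3, a2, a1) linearizes to a3 ⊕ a2 ⊕ a1


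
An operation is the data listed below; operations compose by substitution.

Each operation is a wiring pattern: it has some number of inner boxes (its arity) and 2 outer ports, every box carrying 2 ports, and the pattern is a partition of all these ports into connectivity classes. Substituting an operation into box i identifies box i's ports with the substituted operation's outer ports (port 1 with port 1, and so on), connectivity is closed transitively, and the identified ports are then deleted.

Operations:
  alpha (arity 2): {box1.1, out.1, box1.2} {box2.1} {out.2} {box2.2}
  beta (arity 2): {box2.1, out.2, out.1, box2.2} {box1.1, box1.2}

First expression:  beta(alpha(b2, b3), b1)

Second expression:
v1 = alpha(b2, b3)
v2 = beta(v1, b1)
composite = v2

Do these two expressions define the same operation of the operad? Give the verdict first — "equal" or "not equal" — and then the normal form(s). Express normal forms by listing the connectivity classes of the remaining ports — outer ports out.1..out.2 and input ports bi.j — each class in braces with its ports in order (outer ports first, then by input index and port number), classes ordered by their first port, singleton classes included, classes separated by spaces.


equal: each reduces to {out.1, out.2, b1.1, b1.2} {b2.1, b2.2} {b3.1} {b3.2}

The first composite normalizes to {out.1, out.2, b1.1, b1.2} {b2.1, b2.2} {b3.1} {b3.2}
The second composite normalizes to {out.1, out.2, b1.1, b1.2} {b2.1, b2.2} {b3.1} {b3.2}
Same normal form: equal.


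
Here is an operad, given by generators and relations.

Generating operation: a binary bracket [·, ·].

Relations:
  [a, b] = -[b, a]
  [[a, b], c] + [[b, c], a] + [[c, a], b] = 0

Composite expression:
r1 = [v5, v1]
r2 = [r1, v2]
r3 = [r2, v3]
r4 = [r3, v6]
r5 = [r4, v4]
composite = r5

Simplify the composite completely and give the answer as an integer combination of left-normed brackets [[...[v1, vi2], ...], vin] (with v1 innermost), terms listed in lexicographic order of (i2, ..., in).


-[[[[[v1, v5], v2], v3], v6], v4]


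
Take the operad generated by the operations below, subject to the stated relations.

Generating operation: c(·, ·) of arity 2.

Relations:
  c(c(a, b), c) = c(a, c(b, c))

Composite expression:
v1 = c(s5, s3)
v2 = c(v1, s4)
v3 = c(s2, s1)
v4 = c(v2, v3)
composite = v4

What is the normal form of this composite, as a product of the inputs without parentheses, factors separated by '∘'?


Associativity of c dissolves the nesting; only the s-input order survives.
c(s5, s3) flattens to s5 ∘ s3
c(c(s5, s3), s4) flattens to s5 ∘ s3 ∘ s4
c(s2, s1) flattens to s2 ∘ s1
c(c(c(s5, s3), s4), c(s2, s1)) flattens to s5 ∘ s3 ∘ s4 ∘ s2 ∘ s1

s5 ∘ s3 ∘ s4 ∘ s2 ∘ s1


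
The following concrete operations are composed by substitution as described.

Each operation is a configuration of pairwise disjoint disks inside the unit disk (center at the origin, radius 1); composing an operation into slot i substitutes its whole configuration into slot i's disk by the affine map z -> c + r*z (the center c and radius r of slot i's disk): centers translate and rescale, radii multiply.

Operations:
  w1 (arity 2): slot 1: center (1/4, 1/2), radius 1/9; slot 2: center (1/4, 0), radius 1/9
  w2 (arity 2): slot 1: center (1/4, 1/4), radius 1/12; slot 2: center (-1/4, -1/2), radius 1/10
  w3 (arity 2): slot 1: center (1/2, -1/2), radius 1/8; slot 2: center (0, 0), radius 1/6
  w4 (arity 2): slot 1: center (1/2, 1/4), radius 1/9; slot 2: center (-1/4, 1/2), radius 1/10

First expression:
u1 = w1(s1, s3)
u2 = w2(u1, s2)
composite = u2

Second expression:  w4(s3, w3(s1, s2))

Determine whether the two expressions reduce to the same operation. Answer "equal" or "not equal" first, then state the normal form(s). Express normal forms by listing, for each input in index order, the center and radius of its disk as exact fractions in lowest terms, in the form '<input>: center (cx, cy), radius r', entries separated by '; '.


not equal; first: s1: center (13/48, 7/24), radius 1/108; s2: center (-1/4, -1/2), radius 1/10; s3: center (13/48, 1/4), radius 1/108; second: s1: center (-1/5, 9/20), radius 1/80; s2: center (-1/4, 1/2), radius 1/60; s3: center (1/2, 1/4), radius 1/9

The first expression reduces to s1: center (13/48, 7/24), radius 1/108; s2: center (-1/4, -1/2), radius 1/10; s3: center (13/48, 1/4), radius 1/108
The second expression reduces to s1: center (-1/5, 9/20), radius 1/80; s2: center (-1/4, 1/2), radius 1/60; s3: center (1/2, 1/4), radius 1/9
The forms do not match — not equal.


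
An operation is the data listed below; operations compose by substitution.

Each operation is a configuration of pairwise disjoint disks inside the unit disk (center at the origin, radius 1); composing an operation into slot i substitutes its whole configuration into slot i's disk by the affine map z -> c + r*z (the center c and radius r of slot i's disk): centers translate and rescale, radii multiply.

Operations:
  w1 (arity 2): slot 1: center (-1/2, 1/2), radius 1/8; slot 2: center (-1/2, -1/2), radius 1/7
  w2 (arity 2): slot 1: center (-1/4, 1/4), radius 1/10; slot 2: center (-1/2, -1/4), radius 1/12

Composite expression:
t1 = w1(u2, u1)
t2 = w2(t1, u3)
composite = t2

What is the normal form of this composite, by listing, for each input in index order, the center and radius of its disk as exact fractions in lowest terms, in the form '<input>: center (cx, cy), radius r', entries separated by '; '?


Affine substitution under w2: radii multiply and u-centers shift.
tracing u2 down its 2-map path: center (-3/10, 3/10), radius 1/80
tracing u1 down its 2-map path: center (-3/10, 1/5), radius 1/70
tracing u3 down its 1-map path: center (-1/2, -1/4), radius 1/12

u1: center (-3/10, 1/5), radius 1/70; u2: center (-3/10, 3/10), radius 1/80; u3: center (-1/2, -1/4), radius 1/12


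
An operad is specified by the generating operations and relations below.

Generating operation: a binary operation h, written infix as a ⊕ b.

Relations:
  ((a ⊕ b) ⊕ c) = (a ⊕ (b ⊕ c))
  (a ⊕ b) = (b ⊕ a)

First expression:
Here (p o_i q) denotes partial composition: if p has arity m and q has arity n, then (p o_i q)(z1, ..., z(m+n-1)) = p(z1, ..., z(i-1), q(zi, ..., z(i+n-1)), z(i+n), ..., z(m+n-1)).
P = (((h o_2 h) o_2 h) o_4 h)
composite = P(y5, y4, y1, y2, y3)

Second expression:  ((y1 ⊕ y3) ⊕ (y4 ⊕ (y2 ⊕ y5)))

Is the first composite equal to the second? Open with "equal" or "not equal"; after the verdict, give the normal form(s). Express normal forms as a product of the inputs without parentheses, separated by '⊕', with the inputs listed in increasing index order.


equal; the common form is y1 ⊕ y2 ⊕ y3 ⊕ y4 ⊕ y5

The first composite normalizes to y1 ⊕ y2 ⊕ y3 ⊕ y4 ⊕ y5
The second composite normalizes to y1 ⊕ y2 ⊕ y3 ⊕ y4 ⊕ y5
Same normal form: equal.


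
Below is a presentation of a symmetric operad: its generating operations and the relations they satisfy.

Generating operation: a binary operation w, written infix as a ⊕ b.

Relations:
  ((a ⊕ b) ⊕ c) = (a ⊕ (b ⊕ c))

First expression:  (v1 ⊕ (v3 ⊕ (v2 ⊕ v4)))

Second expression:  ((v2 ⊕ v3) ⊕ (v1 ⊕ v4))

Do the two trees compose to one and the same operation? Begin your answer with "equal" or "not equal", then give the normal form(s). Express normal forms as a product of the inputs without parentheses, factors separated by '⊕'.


The first composite normalizes to v1 ⊕ v3 ⊕ v2 ⊕ v4
The second composite normalizes to v2 ⊕ v3 ⊕ v1 ⊕ v4
Different reductions; not equal.

not equal — first v1 ⊕ v3 ⊕ v2 ⊕ v4, second v2 ⊕ v3 ⊕ v1 ⊕ v4


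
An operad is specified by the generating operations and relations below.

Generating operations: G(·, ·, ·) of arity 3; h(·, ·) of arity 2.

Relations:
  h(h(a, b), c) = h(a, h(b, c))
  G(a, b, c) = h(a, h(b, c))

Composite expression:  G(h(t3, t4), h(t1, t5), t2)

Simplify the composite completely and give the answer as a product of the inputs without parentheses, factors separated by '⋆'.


t3 ⋆ t4 ⋆ t1 ⋆ t5 ⋆ t2

Every regrouping of G is equal, so read the t-inputs in written order.
h(t3, t4) spells out as t3 ⋆ t4
h(t1, t5) spells out as t1 ⋆ t5
G(h(t3, t4), h(t1, t5), t2) spells out as t3 ⋆ t4 ⋆ t1 ⋆ t5 ⋆ t2


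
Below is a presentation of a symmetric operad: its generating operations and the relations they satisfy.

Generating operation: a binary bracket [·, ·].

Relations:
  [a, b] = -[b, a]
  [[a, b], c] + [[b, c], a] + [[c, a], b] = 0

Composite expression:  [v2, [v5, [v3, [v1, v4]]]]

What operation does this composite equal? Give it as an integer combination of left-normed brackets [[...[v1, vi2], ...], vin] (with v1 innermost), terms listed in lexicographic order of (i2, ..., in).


-[[[[v1, v4], v3], v5], v2]

Skip Jacobi rewriting: expand, keep v1-initial words, read off terms.
Composite bracket: [v2, [v5, [v3, [v1, v4]]]]
Expanding via [a, b] = ab - ba: 16 signed words (2^4 = 16).
Coefficients come from the v1-initial words:
  the word v1v4v3v5v2 carries sign -1 and contributes -[[[[v1, v4], v3], v5], v2]


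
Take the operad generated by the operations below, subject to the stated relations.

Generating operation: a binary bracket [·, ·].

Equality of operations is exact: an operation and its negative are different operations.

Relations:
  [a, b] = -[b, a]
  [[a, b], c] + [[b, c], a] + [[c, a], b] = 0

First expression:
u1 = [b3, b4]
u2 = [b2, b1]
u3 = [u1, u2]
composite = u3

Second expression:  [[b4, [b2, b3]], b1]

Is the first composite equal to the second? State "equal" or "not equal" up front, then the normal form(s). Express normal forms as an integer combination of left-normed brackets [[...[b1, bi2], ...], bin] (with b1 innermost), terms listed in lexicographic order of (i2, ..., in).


not equal; first: [[[b1, b2], b3], b4] - [[[b1, b2], b4], b3]; second: [[[b1, b2], b3], b4] - [[[b1, b3], b2], b4] - [[[b1, b4], b2], b3] + [[[b1, b4], b3], b2]

The first composite normalizes to [[[b1, b2], b3], b4] - [[[b1, b2], b4], b3]
The second composite normalizes to [[[b1, b2], b3], b4] - [[[b1, b3], b2], b4] - [[[b1, b4], b2], b3] + [[[b1, b4], b3], b2]
The normal forms differ: not equal.


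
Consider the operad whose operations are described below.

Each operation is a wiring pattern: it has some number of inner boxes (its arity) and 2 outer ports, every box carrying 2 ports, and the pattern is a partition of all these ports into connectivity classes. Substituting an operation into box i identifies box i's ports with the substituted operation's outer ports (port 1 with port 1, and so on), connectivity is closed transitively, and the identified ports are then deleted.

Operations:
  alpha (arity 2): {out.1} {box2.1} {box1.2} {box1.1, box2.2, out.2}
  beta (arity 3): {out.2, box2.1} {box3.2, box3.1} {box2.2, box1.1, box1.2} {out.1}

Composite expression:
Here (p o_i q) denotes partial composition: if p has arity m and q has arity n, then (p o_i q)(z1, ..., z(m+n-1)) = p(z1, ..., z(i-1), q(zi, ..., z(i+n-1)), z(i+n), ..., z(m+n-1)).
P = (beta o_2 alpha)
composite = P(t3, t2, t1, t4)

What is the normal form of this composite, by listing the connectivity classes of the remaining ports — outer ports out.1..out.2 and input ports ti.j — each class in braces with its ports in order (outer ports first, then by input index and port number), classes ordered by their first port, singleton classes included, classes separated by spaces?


{out.1} {out.2} {t1.1} {t1.2, t2.1, t3.1, t3.2} {t2.2} {t4.1, t4.2}

After gluing at beta, chains via deleted ports link the t-ports.
the subtree at alpha composes to {out.1} {out.2, t1.2, t2.1} {t1.1} {t2.2} on (t2, t1); out.j = own outer ports
the subtree at beta composes to {out.1} {out.2} {t1.1} {t1.2, t2.1, t3.1, t3.2} {t2.2} {t4.1, t4.2} on (t3, t2, t1, t4); out.j = own outer ports


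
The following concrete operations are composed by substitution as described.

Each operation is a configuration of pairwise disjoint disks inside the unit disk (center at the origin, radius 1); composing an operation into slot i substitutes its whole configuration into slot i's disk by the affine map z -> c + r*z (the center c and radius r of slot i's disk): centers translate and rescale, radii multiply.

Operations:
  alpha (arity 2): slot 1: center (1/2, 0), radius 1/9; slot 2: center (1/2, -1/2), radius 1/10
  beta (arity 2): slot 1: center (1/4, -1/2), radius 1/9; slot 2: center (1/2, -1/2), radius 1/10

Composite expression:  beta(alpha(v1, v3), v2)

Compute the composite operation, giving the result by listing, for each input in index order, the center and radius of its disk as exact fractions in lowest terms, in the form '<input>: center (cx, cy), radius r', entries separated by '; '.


v1: center (11/36, -1/2), radius 1/81; v2: center (1/2, -1/2), radius 1/10; v3: center (11/36, -5/9), radius 1/90

Only the slot chain above each v matters under beta; compose those maps.
for v1, the 2-step affine chain lands on center (11/36, -1/2), radius 1/81
for v3, the 2-step affine chain lands on center (11/36, -5/9), radius 1/90
for v2, the 1-step affine chain lands on center (1/2, -1/2), radius 1/10


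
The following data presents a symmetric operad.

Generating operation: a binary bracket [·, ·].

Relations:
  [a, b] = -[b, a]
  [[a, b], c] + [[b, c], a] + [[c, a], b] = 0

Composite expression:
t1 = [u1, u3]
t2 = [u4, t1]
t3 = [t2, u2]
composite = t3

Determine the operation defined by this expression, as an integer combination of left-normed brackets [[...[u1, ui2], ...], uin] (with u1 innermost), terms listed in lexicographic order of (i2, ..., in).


-[[[u1, u3], u4], u2]


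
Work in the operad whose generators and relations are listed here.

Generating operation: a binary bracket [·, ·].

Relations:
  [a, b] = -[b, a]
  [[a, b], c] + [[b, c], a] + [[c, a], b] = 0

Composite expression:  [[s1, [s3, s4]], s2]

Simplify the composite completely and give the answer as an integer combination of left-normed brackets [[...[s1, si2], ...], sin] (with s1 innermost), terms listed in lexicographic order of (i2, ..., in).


[[[s1, s3], s4], s2] - [[[s1, s4], s3], s2]

A multilinear Lie element is pinned by s1-initial words (s1 innermost).
Composite bracket: [[s1, [s3, s4]], s2]
Applying ab - ba throughout gives 8 signed words (2^3 = 8).
Collect the words opening with s1:
  s1s3s4s2 appears with sign +1, giving the term +[[[s1, s3], s4], s2]
  s1s4s3s2 appears with sign -1, giving the term -[[[s1, s4], s3], s2]


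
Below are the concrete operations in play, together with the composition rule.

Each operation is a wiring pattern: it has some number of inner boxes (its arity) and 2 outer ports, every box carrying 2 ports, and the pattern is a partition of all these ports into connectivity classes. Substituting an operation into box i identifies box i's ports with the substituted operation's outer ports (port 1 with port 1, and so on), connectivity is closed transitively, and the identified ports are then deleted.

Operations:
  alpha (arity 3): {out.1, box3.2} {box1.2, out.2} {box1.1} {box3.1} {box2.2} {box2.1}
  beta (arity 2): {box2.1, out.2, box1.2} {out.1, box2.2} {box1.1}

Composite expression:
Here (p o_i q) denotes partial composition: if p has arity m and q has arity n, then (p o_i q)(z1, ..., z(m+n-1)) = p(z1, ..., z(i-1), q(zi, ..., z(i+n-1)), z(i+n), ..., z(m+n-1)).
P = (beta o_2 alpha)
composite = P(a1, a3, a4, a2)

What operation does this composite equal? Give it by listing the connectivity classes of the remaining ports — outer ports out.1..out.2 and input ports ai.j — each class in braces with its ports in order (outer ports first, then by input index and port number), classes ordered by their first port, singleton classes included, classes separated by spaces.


{out.1, a3.2} {out.2, a1.2, a2.2} {a1.1} {a2.1} {a3.1} {a4.1} {a4.2}

Substituting into beta glues patterns; closure does the rest.
alpha over (a3, a4, a2) gives {out.1, a2.2} {out.2, a3.2} {a2.1} {a3.1} {a4.1} {a4.2}, out.j being that stage's outer ports
beta over (a1, a3, a4, a2) gives {out.1, a3.2} {out.2, a1.2, a2.2} {a1.1} {a2.1} {a3.1} {a4.1} {a4.2}, out.j being that stage's outer ports


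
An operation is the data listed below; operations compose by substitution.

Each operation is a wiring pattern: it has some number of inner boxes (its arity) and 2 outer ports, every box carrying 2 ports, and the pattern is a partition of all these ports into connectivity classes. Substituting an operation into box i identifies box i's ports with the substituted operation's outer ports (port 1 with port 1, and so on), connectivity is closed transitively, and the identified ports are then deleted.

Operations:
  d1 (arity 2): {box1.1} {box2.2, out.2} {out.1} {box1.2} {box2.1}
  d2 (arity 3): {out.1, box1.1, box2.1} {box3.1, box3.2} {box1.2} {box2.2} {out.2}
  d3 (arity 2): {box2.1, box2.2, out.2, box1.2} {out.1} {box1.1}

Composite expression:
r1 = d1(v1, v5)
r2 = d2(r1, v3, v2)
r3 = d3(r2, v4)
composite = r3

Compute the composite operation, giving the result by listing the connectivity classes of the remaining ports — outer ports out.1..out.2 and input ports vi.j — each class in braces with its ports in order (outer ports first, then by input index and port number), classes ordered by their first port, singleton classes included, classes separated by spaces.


{out.1} {out.2, v4.1, v4.2} {v1.1} {v1.2} {v2.1, v2.2} {v3.1} {v3.2} {v5.1} {v5.2}

Connectivity passes through glued d3-boundaries; trace each wire chain.
the subtree at d1 composes to {out.1} {out.2, v5.2} {v1.1} {v1.2} {v5.1} on (v1, v5); out.j = own outer ports
the subtree at d2 composes to {out.1, v3.1} {out.2} {v1.1} {v1.2} {v2.1, v2.2} {v3.2} {v5.1} {v5.2} on (v1, v5, v3, v2); out.j = own outer ports
the subtree at d3 composes to {out.1} {out.2, v4.1, v4.2} {v1.1} {v1.2} {v2.1, v2.2} {v3.1} {v3.2} {v5.1} {v5.2} on (v1, v5, v3, v2, v4); out.j = own outer ports


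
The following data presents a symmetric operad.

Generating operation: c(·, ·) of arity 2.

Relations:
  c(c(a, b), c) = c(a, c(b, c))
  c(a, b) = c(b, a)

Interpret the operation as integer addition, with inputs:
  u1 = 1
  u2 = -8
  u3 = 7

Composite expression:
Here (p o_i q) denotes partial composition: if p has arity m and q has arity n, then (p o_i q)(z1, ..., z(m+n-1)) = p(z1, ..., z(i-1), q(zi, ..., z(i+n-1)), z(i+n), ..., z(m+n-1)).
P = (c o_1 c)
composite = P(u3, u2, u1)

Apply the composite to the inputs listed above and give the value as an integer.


c(u3, u2) = -1
c(c(u3, u2), u1) = 0

0


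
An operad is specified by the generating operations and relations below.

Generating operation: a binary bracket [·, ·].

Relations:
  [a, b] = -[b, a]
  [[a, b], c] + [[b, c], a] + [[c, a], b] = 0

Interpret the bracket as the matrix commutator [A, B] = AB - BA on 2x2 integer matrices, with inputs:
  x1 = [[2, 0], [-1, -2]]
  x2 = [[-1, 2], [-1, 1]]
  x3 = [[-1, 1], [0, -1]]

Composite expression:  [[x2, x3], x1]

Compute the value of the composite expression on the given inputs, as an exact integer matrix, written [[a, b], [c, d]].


[[2, 8], [2, -2]]

[x2, x3] = [[1, -2], [0, -1]]
[[x2, x3], x1] = [[2, 8], [2, -2]]


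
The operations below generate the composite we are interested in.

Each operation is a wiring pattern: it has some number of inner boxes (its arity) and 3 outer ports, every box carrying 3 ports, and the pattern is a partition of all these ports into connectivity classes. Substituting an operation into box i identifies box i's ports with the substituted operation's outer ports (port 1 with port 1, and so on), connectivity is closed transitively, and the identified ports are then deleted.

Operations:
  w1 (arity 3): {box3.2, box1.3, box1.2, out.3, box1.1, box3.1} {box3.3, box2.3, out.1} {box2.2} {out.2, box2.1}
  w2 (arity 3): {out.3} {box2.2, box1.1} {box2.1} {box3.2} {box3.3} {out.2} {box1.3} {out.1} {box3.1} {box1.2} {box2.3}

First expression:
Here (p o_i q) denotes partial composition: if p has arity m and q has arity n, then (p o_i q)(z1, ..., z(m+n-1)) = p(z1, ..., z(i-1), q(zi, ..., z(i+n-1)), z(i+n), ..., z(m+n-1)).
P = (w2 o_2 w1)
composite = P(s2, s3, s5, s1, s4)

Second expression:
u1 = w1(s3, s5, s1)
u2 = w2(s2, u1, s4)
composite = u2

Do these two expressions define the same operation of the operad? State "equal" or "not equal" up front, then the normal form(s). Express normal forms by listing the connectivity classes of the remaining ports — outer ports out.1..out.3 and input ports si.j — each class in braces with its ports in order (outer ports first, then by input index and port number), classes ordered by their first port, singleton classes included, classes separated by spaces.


equal: each reduces to {out.1} {out.2} {out.3} {s1.1, s1.2, s3.1, s3.2, s3.3} {s1.3, s5.3} {s2.1, s5.1} {s2.2} {s2.3} {s4.1} {s4.2} {s4.3} {s5.2}

Normal form of the first expression: {out.1} {out.2} {out.3} {s1.1, s1.2, s3.1, s3.2, s3.3} {s1.3, s5.3} {s2.1, s5.1} {s2.2} {s2.3} {s4.1} {s4.2} {s4.3} {s5.2}
Normal form of the second expression: {out.1} {out.2} {out.3} {s1.1, s1.2, s3.1, s3.2, s3.3} {s1.3, s5.3} {s2.1, s5.1} {s2.2} {s2.3} {s4.1} {s4.2} {s4.3} {s5.2}
One common form — equal.


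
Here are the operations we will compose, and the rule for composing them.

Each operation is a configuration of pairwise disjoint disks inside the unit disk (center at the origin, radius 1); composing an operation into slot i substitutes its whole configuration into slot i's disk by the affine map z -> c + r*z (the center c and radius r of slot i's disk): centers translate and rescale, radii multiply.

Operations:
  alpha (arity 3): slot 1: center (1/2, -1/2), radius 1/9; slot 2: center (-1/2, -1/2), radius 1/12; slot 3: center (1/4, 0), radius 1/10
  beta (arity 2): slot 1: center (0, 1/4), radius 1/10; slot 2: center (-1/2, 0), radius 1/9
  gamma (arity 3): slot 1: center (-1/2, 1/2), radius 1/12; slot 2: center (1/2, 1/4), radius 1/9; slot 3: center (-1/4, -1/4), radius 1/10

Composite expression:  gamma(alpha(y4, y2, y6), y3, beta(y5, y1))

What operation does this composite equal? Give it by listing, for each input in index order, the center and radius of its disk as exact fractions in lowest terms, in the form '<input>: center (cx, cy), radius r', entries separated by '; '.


Below gamma, radii multiply path by path; the y-disk centers shift.
input y4: applying the 2 nested substitutions gives center (-11/24, 11/24), radius 1/108
input y2: applying the 2 nested substitutions gives center (-13/24, 11/24), radius 1/144
input y6: applying the 2 nested substitutions gives center (-23/48, 1/2), radius 1/120
input y3: applying the 1 nested substitution gives center (1/2, 1/4), radius 1/9
input y5: applying the 2 nested substitutions gives center (-1/4, -9/40), radius 1/100
input y1: applying the 2 nested substitutions gives center (-3/10, -1/4), radius 1/90

y1: center (-3/10, -1/4), radius 1/90; y2: center (-13/24, 11/24), radius 1/144; y3: center (1/2, 1/4), radius 1/9; y4: center (-11/24, 11/24), radius 1/108; y5: center (-1/4, -9/40), radius 1/100; y6: center (-23/48, 1/2), radius 1/120


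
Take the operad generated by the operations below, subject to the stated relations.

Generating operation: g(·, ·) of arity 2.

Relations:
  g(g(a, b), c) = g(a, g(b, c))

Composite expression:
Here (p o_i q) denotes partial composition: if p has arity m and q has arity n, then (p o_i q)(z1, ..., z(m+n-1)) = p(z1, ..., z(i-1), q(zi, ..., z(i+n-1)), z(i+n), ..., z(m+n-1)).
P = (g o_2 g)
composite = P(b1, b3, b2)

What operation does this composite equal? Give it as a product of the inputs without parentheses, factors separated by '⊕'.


b1 ⊕ b3 ⊕ b2

Under associativity of g, the answer is the b's in reading order.
g(b3, b2) spells out as b3 ⊕ b2
g(b1, g(b3, b2)) spells out as b1 ⊕ b3 ⊕ b2


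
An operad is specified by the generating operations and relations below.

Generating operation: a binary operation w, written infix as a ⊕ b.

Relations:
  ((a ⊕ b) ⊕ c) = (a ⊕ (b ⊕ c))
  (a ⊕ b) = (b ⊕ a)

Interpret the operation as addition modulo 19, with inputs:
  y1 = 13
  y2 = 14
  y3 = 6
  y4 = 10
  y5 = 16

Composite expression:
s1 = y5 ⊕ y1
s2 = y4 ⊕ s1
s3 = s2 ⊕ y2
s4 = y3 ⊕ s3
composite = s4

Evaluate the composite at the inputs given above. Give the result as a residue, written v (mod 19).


(y5 ⊕ y1) = 10
(y4 ⊕ (y5 ⊕ y1)) = 1
((y4 ⊕ (y5 ⊕ y1)) ⊕ y2) = 15
(y3 ⊕ ((y4 ⊕ (y5 ⊕ y1)) ⊕ y2)) = 2

2 (mod 19)


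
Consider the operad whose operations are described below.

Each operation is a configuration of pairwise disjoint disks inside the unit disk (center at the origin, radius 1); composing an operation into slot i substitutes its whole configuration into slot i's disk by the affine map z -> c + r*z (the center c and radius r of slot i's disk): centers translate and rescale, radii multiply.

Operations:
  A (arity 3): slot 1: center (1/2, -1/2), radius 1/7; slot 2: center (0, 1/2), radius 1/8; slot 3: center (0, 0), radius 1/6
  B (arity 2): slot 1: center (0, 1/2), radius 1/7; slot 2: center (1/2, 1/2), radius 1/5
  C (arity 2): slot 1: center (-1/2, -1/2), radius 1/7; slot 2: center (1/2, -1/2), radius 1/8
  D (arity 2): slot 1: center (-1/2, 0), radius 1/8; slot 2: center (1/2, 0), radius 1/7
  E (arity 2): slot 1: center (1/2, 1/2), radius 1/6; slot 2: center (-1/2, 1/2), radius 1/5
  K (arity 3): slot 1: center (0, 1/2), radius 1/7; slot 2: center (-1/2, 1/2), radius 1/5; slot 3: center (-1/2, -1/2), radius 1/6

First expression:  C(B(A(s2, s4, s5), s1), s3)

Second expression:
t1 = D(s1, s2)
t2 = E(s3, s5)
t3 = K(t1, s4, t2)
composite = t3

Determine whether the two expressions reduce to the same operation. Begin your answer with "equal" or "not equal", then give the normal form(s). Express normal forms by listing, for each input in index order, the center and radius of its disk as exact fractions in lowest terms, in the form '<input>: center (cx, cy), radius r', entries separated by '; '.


not equal; first: s1: center (-3/7, -3/7), radius 1/35; s2: center (-24/49, -43/98), radius 1/343; s3: center (1/2, -1/2), radius 1/8; s4: center (-1/2, -41/98), radius 1/392; s5: center (-1/2, -3/7), radius 1/294; second: s1: center (-1/14, 1/2), radius 1/56; s2: center (1/14, 1/2), radius 1/49; s3: center (-5/12, -5/12), radius 1/36; s4: center (-1/2, 1/2), radius 1/5; s5: center (-7/12, -5/12), radius 1/30

In normal form, the first expression is s1: center (-3/7, -3/7), radius 1/35; s2: center (-24/49, -43/98), radius 1/343; s3: center (1/2, -1/2), radius 1/8; s4: center (-1/2, -41/98), radius 1/392; s5: center (-1/2, -3/7), radius 1/294
In normal form, the second expression is s1: center (-1/14, 1/2), radius 1/56; s2: center (1/14, 1/2), radius 1/49; s3: center (-5/12, -5/12), radius 1/36; s4: center (-1/2, 1/2), radius 1/5; s5: center (-7/12, -5/12), radius 1/30
They disagree, so not equal.


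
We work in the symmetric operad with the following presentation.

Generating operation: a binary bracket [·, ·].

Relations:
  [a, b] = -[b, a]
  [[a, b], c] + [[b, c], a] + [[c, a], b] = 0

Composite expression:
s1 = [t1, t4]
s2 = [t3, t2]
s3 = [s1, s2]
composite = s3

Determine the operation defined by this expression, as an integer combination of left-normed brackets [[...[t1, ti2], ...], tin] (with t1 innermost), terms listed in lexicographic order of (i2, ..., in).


Skip Jacobi rewriting: expand, keep t1-initial words, read off terms.
Composite bracket: [[t1, t4], [t3, t2]]
Each bracket splits as ab - ba, giving 8 signed words (2^3 = 8).
Coefficients come from the t1-initial words:
  the word t1t4t2t3 carries sign -1 and contributes -[[[t1, t4], t2], t3]
  the word t1t4t3t2 carries sign +1 and contributes +[[[t1, t4], t3], t2]

-[[[t1, t4], t2], t3] + [[[t1, t4], t3], t2]


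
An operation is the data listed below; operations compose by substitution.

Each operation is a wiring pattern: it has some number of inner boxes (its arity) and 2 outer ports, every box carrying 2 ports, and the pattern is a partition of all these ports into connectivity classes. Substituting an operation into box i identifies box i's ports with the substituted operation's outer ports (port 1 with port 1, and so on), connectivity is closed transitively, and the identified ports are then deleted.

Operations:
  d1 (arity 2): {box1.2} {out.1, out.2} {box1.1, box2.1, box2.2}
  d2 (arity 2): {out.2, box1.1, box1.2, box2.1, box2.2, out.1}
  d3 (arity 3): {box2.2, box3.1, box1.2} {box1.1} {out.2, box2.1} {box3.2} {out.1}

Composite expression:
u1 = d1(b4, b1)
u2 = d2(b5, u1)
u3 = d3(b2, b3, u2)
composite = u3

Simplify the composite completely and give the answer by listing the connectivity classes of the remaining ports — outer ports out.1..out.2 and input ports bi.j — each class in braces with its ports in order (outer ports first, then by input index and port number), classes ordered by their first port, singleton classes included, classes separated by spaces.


{out.1} {out.2, b3.1} {b1.1, b1.2, b4.1} {b2.1} {b2.2, b3.2, b5.1, b5.2} {b4.2}


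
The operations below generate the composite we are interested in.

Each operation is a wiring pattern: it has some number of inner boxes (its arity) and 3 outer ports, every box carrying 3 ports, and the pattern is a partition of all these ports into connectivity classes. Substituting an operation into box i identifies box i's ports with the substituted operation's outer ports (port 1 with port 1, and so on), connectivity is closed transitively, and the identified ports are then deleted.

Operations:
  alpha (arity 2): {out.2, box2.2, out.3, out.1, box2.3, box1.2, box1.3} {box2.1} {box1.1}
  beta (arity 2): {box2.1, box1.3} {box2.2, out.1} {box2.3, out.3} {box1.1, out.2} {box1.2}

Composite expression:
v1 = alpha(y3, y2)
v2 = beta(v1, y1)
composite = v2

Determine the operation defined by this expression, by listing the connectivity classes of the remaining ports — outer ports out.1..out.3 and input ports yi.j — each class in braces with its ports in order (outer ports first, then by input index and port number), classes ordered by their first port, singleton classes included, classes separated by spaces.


{out.1, y1.2} {out.2, y1.1, y2.2, y2.3, y3.2, y3.3} {out.3, y1.3} {y2.1} {y3.1}

Connectivity passes through glued beta-boundaries; trace each wire chain.
alpha over (y3, y2) gives {out.1, out.2, out.3, y2.2, y2.3, y3.2, y3.3} {y2.1} {y3.1}, out.j being that stage's outer ports
beta over (y3, y2, y1) gives {out.1, y1.2} {out.2, y1.1, y2.2, y2.3, y3.2, y3.3} {out.3, y1.3} {y2.1} {y3.1}, out.j being that stage's outer ports


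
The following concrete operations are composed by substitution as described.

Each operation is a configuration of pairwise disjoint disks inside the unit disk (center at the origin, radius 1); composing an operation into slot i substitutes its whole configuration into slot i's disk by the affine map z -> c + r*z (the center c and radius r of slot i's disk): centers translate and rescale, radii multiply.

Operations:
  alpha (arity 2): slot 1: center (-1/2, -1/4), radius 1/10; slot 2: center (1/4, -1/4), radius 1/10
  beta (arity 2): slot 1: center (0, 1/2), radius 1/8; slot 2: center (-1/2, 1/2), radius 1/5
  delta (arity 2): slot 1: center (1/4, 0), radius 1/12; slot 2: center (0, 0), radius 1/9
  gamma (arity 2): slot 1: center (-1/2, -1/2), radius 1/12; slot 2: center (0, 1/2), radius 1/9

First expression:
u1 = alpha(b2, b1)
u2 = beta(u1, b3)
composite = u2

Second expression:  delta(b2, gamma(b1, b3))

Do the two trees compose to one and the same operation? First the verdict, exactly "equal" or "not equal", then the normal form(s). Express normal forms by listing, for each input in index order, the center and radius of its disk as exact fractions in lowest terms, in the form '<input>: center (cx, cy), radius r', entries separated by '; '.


not equal; first: b1: center (1/32, 15/32), radius 1/80; b2: center (-1/16, 15/32), radius 1/80; b3: center (-1/2, 1/2), radius 1/5; second: b1: center (-1/18, -1/18), radius 1/108; b2: center (1/4, 0), radius 1/12; b3: center (0, 1/18), radius 1/81

The first composite normalizes to b1: center (1/32, 15/32), radius 1/80; b2: center (-1/16, 15/32), radius 1/80; b3: center (-1/2, 1/2), radius 1/5
The second composite normalizes to b1: center (-1/18, -1/18), radius 1/108; b2: center (1/4, 0), radius 1/12; b3: center (0, 1/18), radius 1/81
They disagree, so not equal.


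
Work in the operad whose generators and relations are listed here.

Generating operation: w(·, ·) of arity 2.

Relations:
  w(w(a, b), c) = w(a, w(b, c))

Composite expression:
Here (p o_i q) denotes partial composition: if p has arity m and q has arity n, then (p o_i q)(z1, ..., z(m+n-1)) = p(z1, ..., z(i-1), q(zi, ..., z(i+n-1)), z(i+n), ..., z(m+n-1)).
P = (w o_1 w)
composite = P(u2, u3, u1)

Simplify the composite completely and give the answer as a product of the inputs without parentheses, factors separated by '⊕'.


Under associativity of w, the answer is the u's in reading order.
w(u2, u3) spells out as u2 ⊕ u3
w(w(u2, u3), u1) spells out as u2 ⊕ u3 ⊕ u1

u2 ⊕ u3 ⊕ u1


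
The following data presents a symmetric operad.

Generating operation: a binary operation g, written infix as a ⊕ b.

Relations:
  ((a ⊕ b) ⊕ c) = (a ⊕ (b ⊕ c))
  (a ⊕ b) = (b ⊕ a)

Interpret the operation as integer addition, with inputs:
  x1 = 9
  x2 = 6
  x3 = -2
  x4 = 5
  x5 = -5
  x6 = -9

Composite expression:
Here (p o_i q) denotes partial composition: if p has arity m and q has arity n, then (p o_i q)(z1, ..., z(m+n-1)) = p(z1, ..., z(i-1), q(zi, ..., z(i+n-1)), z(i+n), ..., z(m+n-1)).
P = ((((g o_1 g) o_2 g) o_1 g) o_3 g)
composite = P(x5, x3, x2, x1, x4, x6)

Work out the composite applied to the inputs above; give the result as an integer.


4

(x5 ⊕ x3) = -7
(x2 ⊕ x1) = 15
((x2 ⊕ x1) ⊕ x4) = 20
((x5 ⊕ x3) ⊕ ((x2 ⊕ x1) ⊕ x4)) = 13
(((x5 ⊕ x3) ⊕ ((x2 ⊕ x1) ⊕ x4)) ⊕ x6) = 4


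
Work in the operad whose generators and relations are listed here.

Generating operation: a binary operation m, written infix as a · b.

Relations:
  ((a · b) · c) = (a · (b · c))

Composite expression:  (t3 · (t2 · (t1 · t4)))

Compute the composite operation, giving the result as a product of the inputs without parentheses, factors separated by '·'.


t3 · t2 · t1 · t4

Associativity of m dissolves the nesting; only the t-input order survives.
(t1 · t4) reduces to t1 · t4
(t2 · (t1 · t4)) reduces to t2 · t1 · t4
(t3 · (t2 · (t1 · t4))) reduces to t3 · t2 · t1 · t4


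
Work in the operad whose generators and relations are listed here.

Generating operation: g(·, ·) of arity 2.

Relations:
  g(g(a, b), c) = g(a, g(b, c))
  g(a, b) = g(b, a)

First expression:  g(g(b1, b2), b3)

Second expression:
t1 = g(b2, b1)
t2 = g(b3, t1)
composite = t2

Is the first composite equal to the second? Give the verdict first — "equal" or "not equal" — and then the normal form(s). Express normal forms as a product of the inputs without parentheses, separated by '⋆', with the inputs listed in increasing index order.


equal; both compose to b1 ⋆ b2 ⋆ b3

Normal form of the first expression: b1 ⋆ b2 ⋆ b3
Normal form of the second expression: b1 ⋆ b2 ⋆ b3
Identical normal forms: equal.
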